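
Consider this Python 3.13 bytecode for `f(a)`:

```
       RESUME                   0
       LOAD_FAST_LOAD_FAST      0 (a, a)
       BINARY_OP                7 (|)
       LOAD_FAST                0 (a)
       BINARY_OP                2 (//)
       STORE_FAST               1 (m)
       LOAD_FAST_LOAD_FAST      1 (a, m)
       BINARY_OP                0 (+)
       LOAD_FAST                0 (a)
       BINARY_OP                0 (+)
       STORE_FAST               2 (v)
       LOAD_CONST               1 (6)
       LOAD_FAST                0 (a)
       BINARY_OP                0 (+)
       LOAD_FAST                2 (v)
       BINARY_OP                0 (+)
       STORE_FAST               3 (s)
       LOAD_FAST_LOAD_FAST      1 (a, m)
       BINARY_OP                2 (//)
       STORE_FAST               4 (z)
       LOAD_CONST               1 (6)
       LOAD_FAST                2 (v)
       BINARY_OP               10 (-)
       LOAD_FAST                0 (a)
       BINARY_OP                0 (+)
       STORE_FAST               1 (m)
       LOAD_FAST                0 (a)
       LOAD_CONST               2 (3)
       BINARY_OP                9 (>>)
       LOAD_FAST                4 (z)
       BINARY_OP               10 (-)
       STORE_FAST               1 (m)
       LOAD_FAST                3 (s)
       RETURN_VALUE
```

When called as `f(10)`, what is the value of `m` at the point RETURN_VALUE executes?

-9

LOAD_FAST_LOAD_FAST a,a → push 10,10. Stack: [10, 10]
BINARY_OP | → 10 | 10 = 10. Stack: [10]
LOAD_FAST a → push 10. Stack: [10, 10]
BINARY_OP // → 10 // 10 = 1. Stack: [1]
STORE_FAST m → m=1. Stack: []
LOAD_FAST_LOAD_FAST a,m → push 10,1. Stack: [10, 1]
BINARY_OP + → 10 + 1 = 11. Stack: [11]
LOAD_FAST a → push 10. Stack: [11, 10]
BINARY_OP + → 11 + 10 = 21. Stack: [21]
STORE_FAST v → v=21. Stack: []
LOAD_CONST → push 6. Stack: [6]
LOAD_FAST a → push 10. Stack: [6, 10]
BINARY_OP + → 6 + 10 = 16. Stack: [16]
LOAD_FAST v → push 21. Stack: [16, 21]
BINARY_OP + → 16 + 21 = 37. Stack: [37]
STORE_FAST s → s=37. Stack: []
LOAD_FAST_LOAD_FAST a,m → push 10,1. Stack: [10, 1]
BINARY_OP // → 10 // 1 = 10. Stack: [10]
STORE_FAST z → z=10. Stack: []
LOAD_CONST → push 6. Stack: [6]
LOAD_FAST v → push 21. Stack: [6, 21]
BINARY_OP - → 6 - 21 = -15. Stack: [-15]
LOAD_FAST a → push 10. Stack: [-15, 10]
BINARY_OP + → -15 + 10 = -5. Stack: [-5]
STORE_FAST m → m=-5. Stack: []
LOAD_FAST a → push 10. Stack: [10]
LOAD_CONST → push 3. Stack: [10, 3]
BINARY_OP >> → 10 >> 3 = 1. Stack: [1]
LOAD_FAST z → push 10. Stack: [1, 10]
BINARY_OP - → 1 - 10 = -9. Stack: [-9]
STORE_FAST m → m=-9. Stack: []
LOAD_FAST s → push 37. Stack: [37]
RETURN_VALUE → return 37.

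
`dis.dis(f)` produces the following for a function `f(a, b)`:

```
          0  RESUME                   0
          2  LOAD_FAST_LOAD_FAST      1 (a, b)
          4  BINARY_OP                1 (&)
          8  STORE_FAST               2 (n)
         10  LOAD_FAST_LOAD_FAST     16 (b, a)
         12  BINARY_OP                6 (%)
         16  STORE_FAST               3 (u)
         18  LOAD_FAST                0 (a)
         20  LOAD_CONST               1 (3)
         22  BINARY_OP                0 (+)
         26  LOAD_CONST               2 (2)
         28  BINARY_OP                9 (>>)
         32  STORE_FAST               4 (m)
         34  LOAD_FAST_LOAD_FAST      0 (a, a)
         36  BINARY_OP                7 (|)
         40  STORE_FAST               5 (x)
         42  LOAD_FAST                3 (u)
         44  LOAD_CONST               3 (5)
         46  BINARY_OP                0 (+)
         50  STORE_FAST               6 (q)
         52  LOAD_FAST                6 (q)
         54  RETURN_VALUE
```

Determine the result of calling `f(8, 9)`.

LOAD_FAST_LOAD_FAST a,b → push 8,9. Stack: [8, 9]
BINARY_OP & → 8 & 9 = 8. Stack: [8]
STORE_FAST n → n=8. Stack: []
LOAD_FAST_LOAD_FAST b,a → push 9,8. Stack: [9, 8]
BINARY_OP % → 9 % 8 = 1. Stack: [1]
STORE_FAST u → u=1. Stack: []
LOAD_FAST a → push 8. Stack: [8]
LOAD_CONST → push 3. Stack: [8, 3]
BINARY_OP + → 8 + 3 = 11. Stack: [11]
LOAD_CONST → push 2. Stack: [11, 2]
BINARY_OP >> → 11 >> 2 = 2. Stack: [2]
STORE_FAST m → m=2. Stack: []
LOAD_FAST_LOAD_FAST a,a → push 8,8. Stack: [8, 8]
BINARY_OP | → 8 | 8 = 8. Stack: [8]
STORE_FAST x → x=8. Stack: []
LOAD_FAST u → push 1. Stack: [1]
LOAD_CONST → push 5. Stack: [1, 5]
BINARY_OP + → 1 + 5 = 6. Stack: [6]
STORE_FAST q → q=6. Stack: []
LOAD_FAST q → push 6. Stack: [6]
RETURN_VALUE → return 6.

6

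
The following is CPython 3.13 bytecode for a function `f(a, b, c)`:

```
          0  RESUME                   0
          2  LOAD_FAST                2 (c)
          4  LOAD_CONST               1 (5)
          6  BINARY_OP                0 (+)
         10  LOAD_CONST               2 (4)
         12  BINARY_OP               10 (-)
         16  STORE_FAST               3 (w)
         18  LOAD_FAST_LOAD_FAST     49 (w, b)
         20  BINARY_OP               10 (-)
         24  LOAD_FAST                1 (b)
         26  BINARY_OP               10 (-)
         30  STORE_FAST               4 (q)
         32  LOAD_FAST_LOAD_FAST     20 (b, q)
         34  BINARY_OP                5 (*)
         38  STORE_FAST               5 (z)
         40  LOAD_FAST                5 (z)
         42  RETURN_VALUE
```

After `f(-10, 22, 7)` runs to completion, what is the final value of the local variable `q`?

LOAD_FAST c → push 7. Stack: [7]
LOAD_CONST → push 5. Stack: [7, 5]
BINARY_OP + → 7 + 5 = 12. Stack: [12]
LOAD_CONST → push 4. Stack: [12, 4]
BINARY_OP - → 12 - 4 = 8. Stack: [8]
STORE_FAST w → w=8. Stack: []
LOAD_FAST_LOAD_FAST w,b → push 8,22. Stack: [8, 22]
BINARY_OP - → 8 - 22 = -14. Stack: [-14]
LOAD_FAST b → push 22. Stack: [-14, 22]
BINARY_OP - → -14 - 22 = -36. Stack: [-36]
STORE_FAST q → q=-36. Stack: []
LOAD_FAST_LOAD_FAST b,q → push 22,-36. Stack: [22, -36]
BINARY_OP * → 22 * -36 = -792. Stack: [-792]
STORE_FAST z → z=-792. Stack: []
LOAD_FAST z → push -792. Stack: [-792]
RETURN_VALUE → return -792.

-36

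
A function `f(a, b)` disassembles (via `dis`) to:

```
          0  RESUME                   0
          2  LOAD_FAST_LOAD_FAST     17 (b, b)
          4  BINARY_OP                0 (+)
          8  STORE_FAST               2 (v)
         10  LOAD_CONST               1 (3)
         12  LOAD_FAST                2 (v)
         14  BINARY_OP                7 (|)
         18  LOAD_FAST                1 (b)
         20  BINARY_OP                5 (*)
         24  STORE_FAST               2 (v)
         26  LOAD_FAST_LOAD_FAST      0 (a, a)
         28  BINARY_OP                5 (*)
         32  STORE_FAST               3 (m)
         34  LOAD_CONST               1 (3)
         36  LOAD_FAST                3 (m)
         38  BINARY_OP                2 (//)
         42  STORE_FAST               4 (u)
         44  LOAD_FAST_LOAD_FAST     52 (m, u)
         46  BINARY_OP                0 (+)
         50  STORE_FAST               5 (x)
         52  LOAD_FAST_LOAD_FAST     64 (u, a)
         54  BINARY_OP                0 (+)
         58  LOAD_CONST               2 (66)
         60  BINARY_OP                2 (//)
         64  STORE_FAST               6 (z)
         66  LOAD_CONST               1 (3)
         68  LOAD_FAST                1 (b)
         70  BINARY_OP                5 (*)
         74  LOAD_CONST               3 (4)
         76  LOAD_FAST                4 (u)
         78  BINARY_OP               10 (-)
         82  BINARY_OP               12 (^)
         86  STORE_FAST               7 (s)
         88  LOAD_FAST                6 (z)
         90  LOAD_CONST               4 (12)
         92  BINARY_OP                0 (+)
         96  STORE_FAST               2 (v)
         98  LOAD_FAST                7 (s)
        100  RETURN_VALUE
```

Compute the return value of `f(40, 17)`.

LOAD_FAST_LOAD_FAST b,b → push 17,17. Stack: [17, 17]
BINARY_OP + → 17 + 17 = 34. Stack: [34]
STORE_FAST v → v=34. Stack: []
LOAD_CONST → push 3. Stack: [3]
LOAD_FAST v → push 34. Stack: [3, 34]
BINARY_OP | → 3 | 34 = 35. Stack: [35]
LOAD_FAST b → push 17. Stack: [35, 17]
BINARY_OP * → 35 * 17 = 595. Stack: [595]
STORE_FAST v → v=595. Stack: []
LOAD_FAST_LOAD_FAST a,a → push 40,40. Stack: [40, 40]
BINARY_OP * → 40 * 40 = 1600. Stack: [1600]
STORE_FAST m → m=1600. Stack: []
LOAD_CONST → push 3. Stack: [3]
LOAD_FAST m → push 1600. Stack: [3, 1600]
BINARY_OP // → 3 // 1600 = 0. Stack: [0]
STORE_FAST u → u=0. Stack: []
LOAD_FAST_LOAD_FAST m,u → push 1600,0. Stack: [1600, 0]
BINARY_OP + → 1600 + 0 = 1600. Stack: [1600]
STORE_FAST x → x=1600. Stack: []
LOAD_FAST_LOAD_FAST u,a → push 0,40. Stack: [0, 40]
BINARY_OP + → 0 + 40 = 40. Stack: [40]
LOAD_CONST → push 66. Stack: [40, 66]
BINARY_OP // → 40 // 66 = 0. Stack: [0]
STORE_FAST z → z=0. Stack: []
LOAD_CONST → push 3. Stack: [3]
LOAD_FAST b → push 17. Stack: [3, 17]
BINARY_OP * → 3 * 17 = 51. Stack: [51]
LOAD_CONST → push 4. Stack: [51, 4]
LOAD_FAST u → push 0. Stack: [51, 4, 0]
BINARY_OP - → 4 - 0 = 4. Stack: [51, 4]
BINARY_OP ^ → 51 ^ 4 = 55. Stack: [55]
STORE_FAST s → s=55. Stack: []
LOAD_FAST z → push 0. Stack: [0]
LOAD_CONST → push 12. Stack: [0, 12]
BINARY_OP + → 0 + 12 = 12. Stack: [12]
STORE_FAST v → v=12. Stack: []
LOAD_FAST s → push 55. Stack: [55]
RETURN_VALUE → return 55.

55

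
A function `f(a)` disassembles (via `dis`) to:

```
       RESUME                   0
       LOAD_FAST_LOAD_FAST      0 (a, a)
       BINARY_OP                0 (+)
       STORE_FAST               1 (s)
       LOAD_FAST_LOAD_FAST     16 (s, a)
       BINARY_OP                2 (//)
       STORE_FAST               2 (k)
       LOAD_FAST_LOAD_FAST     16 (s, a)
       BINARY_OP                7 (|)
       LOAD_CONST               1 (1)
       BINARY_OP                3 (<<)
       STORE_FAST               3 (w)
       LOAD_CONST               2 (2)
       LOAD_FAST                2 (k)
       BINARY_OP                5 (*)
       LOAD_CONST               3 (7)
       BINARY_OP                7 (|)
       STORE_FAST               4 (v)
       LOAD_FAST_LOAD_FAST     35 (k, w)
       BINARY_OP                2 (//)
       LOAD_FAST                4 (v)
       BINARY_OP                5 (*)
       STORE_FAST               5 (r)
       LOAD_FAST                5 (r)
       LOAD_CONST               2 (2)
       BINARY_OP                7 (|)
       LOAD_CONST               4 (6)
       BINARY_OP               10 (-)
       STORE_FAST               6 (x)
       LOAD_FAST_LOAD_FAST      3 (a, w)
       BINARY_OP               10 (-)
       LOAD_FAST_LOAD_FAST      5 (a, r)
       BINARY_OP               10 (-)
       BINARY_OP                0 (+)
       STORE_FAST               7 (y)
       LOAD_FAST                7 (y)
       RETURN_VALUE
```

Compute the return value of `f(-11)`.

LOAD_FAST_LOAD_FAST a,a → push -11,-11. Stack: [-11, -11]
BINARY_OP + → -11 + -11 = -22. Stack: [-22]
STORE_FAST s → s=-22. Stack: []
LOAD_FAST_LOAD_FAST s,a → push -22,-11. Stack: [-22, -11]
BINARY_OP // → -22 // -11 = 2. Stack: [2]
STORE_FAST k → k=2. Stack: []
LOAD_FAST_LOAD_FAST s,a → push -22,-11. Stack: [-22, -11]
BINARY_OP | → -22 | -11 = -1. Stack: [-1]
LOAD_CONST → push 1. Stack: [-1, 1]
BINARY_OP << → -1 << 1 = -2. Stack: [-2]
STORE_FAST w → w=-2. Stack: []
LOAD_CONST → push 2. Stack: [2]
LOAD_FAST k → push 2. Stack: [2, 2]
BINARY_OP * → 2 * 2 = 4. Stack: [4]
LOAD_CONST → push 7. Stack: [4, 7]
BINARY_OP | → 4 | 7 = 7. Stack: [7]
STORE_FAST v → v=7. Stack: []
LOAD_FAST_LOAD_FAST k,w → push 2,-2. Stack: [2, -2]
BINARY_OP // → 2 // -2 = -1. Stack: [-1]
LOAD_FAST v → push 7. Stack: [-1, 7]
BINARY_OP * → -1 * 7 = -7. Stack: [-7]
STORE_FAST r → r=-7. Stack: []
LOAD_FAST r → push -7. Stack: [-7]
LOAD_CONST → push 2. Stack: [-7, 2]
BINARY_OP | → -7 | 2 = -5. Stack: [-5]
LOAD_CONST → push 6. Stack: [-5, 6]
BINARY_OP - → -5 - 6 = -11. Stack: [-11]
STORE_FAST x → x=-11. Stack: []
LOAD_FAST_LOAD_FAST a,w → push -11,-2. Stack: [-11, -2]
BINARY_OP - → -11 - -2 = -9. Stack: [-9]
LOAD_FAST_LOAD_FAST a,r → push -11,-7. Stack: [-9, -11, -7]
BINARY_OP - → -11 - -7 = -4. Stack: [-9, -4]
BINARY_OP + → -9 + -4 = -13. Stack: [-13]
STORE_FAST y → y=-13. Stack: []
LOAD_FAST y → push -13. Stack: [-13]
RETURN_VALUE → return -13.

-13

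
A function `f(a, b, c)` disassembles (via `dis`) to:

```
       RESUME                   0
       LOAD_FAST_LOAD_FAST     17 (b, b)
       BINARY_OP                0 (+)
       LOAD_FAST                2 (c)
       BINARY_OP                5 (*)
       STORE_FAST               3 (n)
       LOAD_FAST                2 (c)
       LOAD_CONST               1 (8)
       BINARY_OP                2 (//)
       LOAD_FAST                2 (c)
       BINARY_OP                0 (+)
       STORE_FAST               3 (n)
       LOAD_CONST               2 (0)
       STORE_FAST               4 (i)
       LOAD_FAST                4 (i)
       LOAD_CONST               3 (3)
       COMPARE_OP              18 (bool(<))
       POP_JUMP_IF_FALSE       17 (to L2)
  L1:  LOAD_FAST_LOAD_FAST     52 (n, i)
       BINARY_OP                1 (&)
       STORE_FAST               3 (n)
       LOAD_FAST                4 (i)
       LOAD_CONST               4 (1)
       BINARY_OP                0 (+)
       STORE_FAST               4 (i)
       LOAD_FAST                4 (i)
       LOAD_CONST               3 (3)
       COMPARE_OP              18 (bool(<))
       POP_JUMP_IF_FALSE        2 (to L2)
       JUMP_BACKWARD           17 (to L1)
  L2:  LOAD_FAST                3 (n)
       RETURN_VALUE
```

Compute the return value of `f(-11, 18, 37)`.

LOAD_FAST_LOAD_FAST b,b → push 18,18. Stack: [18, 18]
BINARY_OP + → 18 + 18 = 36. Stack: [36]
LOAD_FAST c → push 37. Stack: [36, 37]
BINARY_OP * → 36 * 37 = 1332. Stack: [1332]
STORE_FAST n → n=1332. Stack: []
LOAD_FAST c → push 37. Stack: [37]
LOAD_CONST → push 8. Stack: [37, 8]
BINARY_OP // → 37 // 8 = 4. Stack: [4]
LOAD_FAST c → push 37. Stack: [4, 37]
BINARY_OP + → 4 + 37 = 41. Stack: [41]
STORE_FAST n → n=41. Stack: []
LOAD_CONST → push 0. Stack: [0]
STORE_FAST i → i=0. Stack: []
LOAD_FAST i → push 0. Stack: [0]
LOAD_CONST → push 3. Stack: [0, 3]
COMPARE_OP bool(<) → 0 vs 3 = True. Stack: [True]
POP_JUMP_IF_FALSE → pop True; no jump. Stack: []
LOAD_FAST_LOAD_FAST n,i → push 41,0. Stack: [41, 0]
BINARY_OP & → 41 & 0 = 0. Stack: [0]
STORE_FAST n → n=0. Stack: []
LOAD_FAST i → push 0. Stack: [0]
LOAD_CONST → push 1. Stack: [0, 1]
BINARY_OP + → 0 + 1 = 1. Stack: [1]
STORE_FAST i → i=1. Stack: []
LOAD_FAST i → push 1. Stack: [1]
LOAD_CONST → push 3. Stack: [1, 3]
COMPARE_OP bool(<) → 1 vs 3 = True. Stack: [True]
POP_JUMP_IF_FALSE → pop True; no jump. Stack: []
LOAD_FAST_LOAD_FAST n,i → push 0,1. Stack: [0, 1]
BINARY_OP & → 0 & 1 = 0. Stack: [0]
STORE_FAST n → n=0. Stack: []
LOAD_FAST i → push 1. Stack: [1]
LOAD_CONST → push 1. Stack: [1, 1]
BINARY_OP + → 1 + 1 = 2. Stack: [2]
STORE_FAST i → i=2. Stack: []
LOAD_FAST i → push 2. Stack: [2]
LOAD_CONST → push 3. Stack: [2, 3]
COMPARE_OP bool(<) → 2 vs 3 = True. Stack: [True]
POP_JUMP_IF_FALSE → pop True; no jump. Stack: []
LOAD_FAST_LOAD_FAST n,i → push 0,2. Stack: [0, 2]
BINARY_OP & → 0 & 2 = 0. Stack: [0]
STORE_FAST n → n=0. Stack: []
LOAD_FAST i → push 2. Stack: [2]
LOAD_CONST → push 1. Stack: [2, 1]
BINARY_OP + → 2 + 1 = 3. Stack: [3]
STORE_FAST i → i=3. Stack: []
LOAD_FAST i → push 3. Stack: [3]
LOAD_CONST → push 3. Stack: [3, 3]
COMPARE_OP bool(<) → 3 vs 3 = False. Stack: [False]
POP_JUMP_IF_FALSE → pop False; jump. Stack: []
LOAD_FAST n → push 0. Stack: [0]
RETURN_VALUE → return 0.

0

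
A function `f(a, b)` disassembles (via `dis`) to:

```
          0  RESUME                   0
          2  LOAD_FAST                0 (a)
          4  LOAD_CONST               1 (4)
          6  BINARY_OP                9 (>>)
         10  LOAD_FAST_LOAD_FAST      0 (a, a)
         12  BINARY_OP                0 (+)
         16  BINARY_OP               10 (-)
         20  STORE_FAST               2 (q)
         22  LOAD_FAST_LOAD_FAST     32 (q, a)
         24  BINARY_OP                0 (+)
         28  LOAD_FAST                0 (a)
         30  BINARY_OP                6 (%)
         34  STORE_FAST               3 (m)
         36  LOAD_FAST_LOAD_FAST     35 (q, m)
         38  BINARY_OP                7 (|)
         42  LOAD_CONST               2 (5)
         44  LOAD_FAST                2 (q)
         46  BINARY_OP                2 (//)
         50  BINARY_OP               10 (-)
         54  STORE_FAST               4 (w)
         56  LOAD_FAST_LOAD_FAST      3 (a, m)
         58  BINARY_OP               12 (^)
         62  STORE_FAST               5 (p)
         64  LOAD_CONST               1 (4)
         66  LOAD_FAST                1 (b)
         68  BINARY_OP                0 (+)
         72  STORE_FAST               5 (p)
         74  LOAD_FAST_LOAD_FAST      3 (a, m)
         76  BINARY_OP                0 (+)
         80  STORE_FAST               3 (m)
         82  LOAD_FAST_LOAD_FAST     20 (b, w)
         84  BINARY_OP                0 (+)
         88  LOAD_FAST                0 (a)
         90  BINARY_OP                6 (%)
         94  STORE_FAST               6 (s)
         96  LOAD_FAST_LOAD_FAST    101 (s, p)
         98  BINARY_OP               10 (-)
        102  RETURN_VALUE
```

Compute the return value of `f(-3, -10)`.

6

LOAD_FAST a → push -3. Stack: [-3]
LOAD_CONST → push 4. Stack: [-3, 4]
BINARY_OP >> → -3 >> 4 = -1. Stack: [-1]
LOAD_FAST_LOAD_FAST a,a → push -3,-3. Stack: [-1, -3, -3]
BINARY_OP + → -3 + -3 = -6. Stack: [-1, -6]
BINARY_OP - → -1 - -6 = 5. Stack: [5]
STORE_FAST q → q=5. Stack: []
LOAD_FAST_LOAD_FAST q,a → push 5,-3. Stack: [5, -3]
BINARY_OP + → 5 + -3 = 2. Stack: [2]
LOAD_FAST a → push -3. Stack: [2, -3]
BINARY_OP % → 2 % -3 = -1. Stack: [-1]
STORE_FAST m → m=-1. Stack: []
LOAD_FAST_LOAD_FAST q,m → push 5,-1. Stack: [5, -1]
BINARY_OP | → 5 | -1 = -1. Stack: [-1]
LOAD_CONST → push 5. Stack: [-1, 5]
LOAD_FAST q → push 5. Stack: [-1, 5, 5]
BINARY_OP // → 5 // 5 = 1. Stack: [-1, 1]
BINARY_OP - → -1 - 1 = -2. Stack: [-2]
STORE_FAST w → w=-2. Stack: []
LOAD_FAST_LOAD_FAST a,m → push -3,-1. Stack: [-3, -1]
BINARY_OP ^ → -3 ^ -1 = 2. Stack: [2]
STORE_FAST p → p=2. Stack: []
LOAD_CONST → push 4. Stack: [4]
LOAD_FAST b → push -10. Stack: [4, -10]
BINARY_OP + → 4 + -10 = -6. Stack: [-6]
STORE_FAST p → p=-6. Stack: []
LOAD_FAST_LOAD_FAST a,m → push -3,-1. Stack: [-3, -1]
BINARY_OP + → -3 + -1 = -4. Stack: [-4]
STORE_FAST m → m=-4. Stack: []
LOAD_FAST_LOAD_FAST b,w → push -10,-2. Stack: [-10, -2]
BINARY_OP + → -10 + -2 = -12. Stack: [-12]
LOAD_FAST a → push -3. Stack: [-12, -3]
BINARY_OP % → -12 % -3 = 0. Stack: [0]
STORE_FAST s → s=0. Stack: []
LOAD_FAST_LOAD_FAST s,p → push 0,-6. Stack: [0, -6]
BINARY_OP - → 0 - -6 = 6. Stack: [6]
RETURN_VALUE → return 6.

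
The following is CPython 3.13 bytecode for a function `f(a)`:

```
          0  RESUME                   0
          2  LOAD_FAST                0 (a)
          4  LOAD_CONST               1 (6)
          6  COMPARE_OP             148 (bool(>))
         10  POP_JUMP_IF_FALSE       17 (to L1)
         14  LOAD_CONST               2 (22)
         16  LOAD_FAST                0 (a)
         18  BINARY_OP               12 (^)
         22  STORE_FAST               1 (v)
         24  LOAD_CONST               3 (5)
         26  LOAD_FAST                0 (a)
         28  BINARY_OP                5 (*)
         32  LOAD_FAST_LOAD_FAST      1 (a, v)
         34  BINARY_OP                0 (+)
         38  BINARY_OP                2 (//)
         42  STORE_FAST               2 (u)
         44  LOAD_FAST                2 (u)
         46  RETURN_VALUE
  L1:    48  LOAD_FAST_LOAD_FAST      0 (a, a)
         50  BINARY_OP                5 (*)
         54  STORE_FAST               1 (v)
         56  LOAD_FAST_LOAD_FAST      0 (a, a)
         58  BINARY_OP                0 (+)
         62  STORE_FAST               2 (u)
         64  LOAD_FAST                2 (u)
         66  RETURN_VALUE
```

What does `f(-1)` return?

LOAD_FAST a → push -1. Stack: [-1]
LOAD_CONST → push 6. Stack: [-1, 6]
COMPARE_OP bool(>) → -1 vs 6 = False. Stack: [False]
POP_JUMP_IF_FALSE → pop False; jump. Stack: []
LOAD_FAST_LOAD_FAST a,a → push -1,-1. Stack: [-1, -1]
BINARY_OP * → -1 * -1 = 1. Stack: [1]
STORE_FAST v → v=1. Stack: []
LOAD_FAST_LOAD_FAST a,a → push -1,-1. Stack: [-1, -1]
BINARY_OP + → -1 + -1 = -2. Stack: [-2]
STORE_FAST u → u=-2. Stack: []
LOAD_FAST u → push -2. Stack: [-2]
RETURN_VALUE → return -2.

-2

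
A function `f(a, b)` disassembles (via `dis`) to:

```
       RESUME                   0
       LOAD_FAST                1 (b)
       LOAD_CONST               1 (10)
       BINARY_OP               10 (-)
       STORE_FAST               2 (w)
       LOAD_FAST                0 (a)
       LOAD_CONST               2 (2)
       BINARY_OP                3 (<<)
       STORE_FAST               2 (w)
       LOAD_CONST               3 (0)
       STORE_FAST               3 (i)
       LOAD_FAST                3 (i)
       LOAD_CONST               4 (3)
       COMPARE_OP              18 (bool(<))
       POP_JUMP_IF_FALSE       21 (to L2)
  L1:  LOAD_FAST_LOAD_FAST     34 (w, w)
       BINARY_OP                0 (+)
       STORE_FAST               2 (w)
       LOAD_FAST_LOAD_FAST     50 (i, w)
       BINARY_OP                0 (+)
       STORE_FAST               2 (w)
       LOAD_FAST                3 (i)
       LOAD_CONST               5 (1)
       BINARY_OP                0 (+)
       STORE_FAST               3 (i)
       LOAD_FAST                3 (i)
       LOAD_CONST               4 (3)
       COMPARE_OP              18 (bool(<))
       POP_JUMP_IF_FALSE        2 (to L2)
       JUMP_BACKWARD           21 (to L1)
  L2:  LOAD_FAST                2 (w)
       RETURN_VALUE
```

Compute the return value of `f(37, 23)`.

1188

LOAD_FAST b → push 23. Stack: [23]
LOAD_CONST → push 10. Stack: [23, 10]
BINARY_OP - → 23 - 10 = 13. Stack: [13]
STORE_FAST w → w=13. Stack: []
LOAD_FAST a → push 37. Stack: [37]
LOAD_CONST → push 2. Stack: [37, 2]
BINARY_OP << → 37 << 2 = 148. Stack: [148]
STORE_FAST w → w=148. Stack: []
LOAD_CONST → push 0. Stack: [0]
STORE_FAST i → i=0. Stack: []
LOAD_FAST i → push 0. Stack: [0]
LOAD_CONST → push 3. Stack: [0, 3]
COMPARE_OP bool(<) → 0 vs 3 = True. Stack: [True]
POP_JUMP_IF_FALSE → pop True; no jump. Stack: []
LOAD_FAST_LOAD_FAST w,w → push 148,148. Stack: [148, 148]
BINARY_OP + → 148 + 148 = 296. Stack: [296]
STORE_FAST w → w=296. Stack: []
LOAD_FAST_LOAD_FAST i,w → push 0,296. Stack: [0, 296]
BINARY_OP + → 0 + 296 = 296. Stack: [296]
STORE_FAST w → w=296. Stack: []
LOAD_FAST i → push 0. Stack: [0]
LOAD_CONST → push 1. Stack: [0, 1]
BINARY_OP + → 0 + 1 = 1. Stack: [1]
STORE_FAST i → i=1. Stack: []
LOAD_FAST i → push 1. Stack: [1]
LOAD_CONST → push 3. Stack: [1, 3]
COMPARE_OP bool(<) → 1 vs 3 = True. Stack: [True]
POP_JUMP_IF_FALSE → pop True; no jump. Stack: []
LOAD_FAST_LOAD_FAST w,w → push 296,296. Stack: [296, 296]
BINARY_OP + → 296 + 296 = 592. Stack: [592]
STORE_FAST w → w=592. Stack: []
LOAD_FAST_LOAD_FAST i,w → push 1,592. Stack: [1, 592]
BINARY_OP + → 1 + 592 = 593. Stack: [593]
STORE_FAST w → w=593. Stack: []
LOAD_FAST i → push 1. Stack: [1]
LOAD_CONST → push 1. Stack: [1, 1]
BINARY_OP + → 1 + 1 = 2. Stack: [2]
STORE_FAST i → i=2. Stack: []
LOAD_FAST i → push 2. Stack: [2]
LOAD_CONST → push 3. Stack: [2, 3]
COMPARE_OP bool(<) → 2 vs 3 = True. Stack: [True]
POP_JUMP_IF_FALSE → pop True; no jump. Stack: []
LOAD_FAST_LOAD_FAST w,w → push 593,593. Stack: [593, 593]
BINARY_OP + → 593 + 593 = 1186. Stack: [1186]
STORE_FAST w → w=1186. Stack: []
LOAD_FAST_LOAD_FAST i,w → push 2,1186. Stack: [2, 1186]
BINARY_OP + → 2 + 1186 = 1188. Stack: [1188]
STORE_FAST w → w=1188. Stack: []
LOAD_FAST i → push 2. Stack: [2]
LOAD_CONST → push 1. Stack: [2, 1]
BINARY_OP + → 2 + 1 = 3. Stack: [3]
STORE_FAST i → i=3. Stack: []
LOAD_FAST i → push 3. Stack: [3]
LOAD_CONST → push 3. Stack: [3, 3]
COMPARE_OP bool(<) → 3 vs 3 = False. Stack: [False]
POP_JUMP_IF_FALSE → pop False; jump. Stack: []
LOAD_FAST w → push 1188. Stack: [1188]
RETURN_VALUE → return 1188.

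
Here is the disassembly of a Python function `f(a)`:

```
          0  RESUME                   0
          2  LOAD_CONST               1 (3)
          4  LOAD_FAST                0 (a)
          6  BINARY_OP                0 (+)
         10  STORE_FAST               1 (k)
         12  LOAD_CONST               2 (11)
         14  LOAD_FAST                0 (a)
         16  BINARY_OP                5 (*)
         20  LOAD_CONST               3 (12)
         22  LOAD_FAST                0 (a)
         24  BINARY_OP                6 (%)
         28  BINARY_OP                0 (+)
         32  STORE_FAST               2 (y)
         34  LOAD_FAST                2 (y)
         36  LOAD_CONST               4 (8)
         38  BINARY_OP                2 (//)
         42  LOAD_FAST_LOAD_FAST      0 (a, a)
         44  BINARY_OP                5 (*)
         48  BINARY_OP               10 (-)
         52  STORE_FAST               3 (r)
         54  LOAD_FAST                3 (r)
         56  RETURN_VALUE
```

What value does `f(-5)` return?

LOAD_CONST → push 3. Stack: [3]
LOAD_FAST a → push -5. Stack: [3, -5]
BINARY_OP + → 3 + -5 = -2. Stack: [-2]
STORE_FAST k → k=-2. Stack: []
LOAD_CONST → push 11. Stack: [11]
LOAD_FAST a → push -5. Stack: [11, -5]
BINARY_OP * → 11 * -5 = -55. Stack: [-55]
LOAD_CONST → push 12. Stack: [-55, 12]
LOAD_FAST a → push -5. Stack: [-55, 12, -5]
BINARY_OP % → 12 % -5 = -3. Stack: [-55, -3]
BINARY_OP + → -55 + -3 = -58. Stack: [-58]
STORE_FAST y → y=-58. Stack: []
LOAD_FAST y → push -58. Stack: [-58]
LOAD_CONST → push 8. Stack: [-58, 8]
BINARY_OP // → -58 // 8 = -8. Stack: [-8]
LOAD_FAST_LOAD_FAST a,a → push -5,-5. Stack: [-8, -5, -5]
BINARY_OP * → -5 * -5 = 25. Stack: [-8, 25]
BINARY_OP - → -8 - 25 = -33. Stack: [-33]
STORE_FAST r → r=-33. Stack: []
LOAD_FAST r → push -33. Stack: [-33]
RETURN_VALUE → return -33.

-33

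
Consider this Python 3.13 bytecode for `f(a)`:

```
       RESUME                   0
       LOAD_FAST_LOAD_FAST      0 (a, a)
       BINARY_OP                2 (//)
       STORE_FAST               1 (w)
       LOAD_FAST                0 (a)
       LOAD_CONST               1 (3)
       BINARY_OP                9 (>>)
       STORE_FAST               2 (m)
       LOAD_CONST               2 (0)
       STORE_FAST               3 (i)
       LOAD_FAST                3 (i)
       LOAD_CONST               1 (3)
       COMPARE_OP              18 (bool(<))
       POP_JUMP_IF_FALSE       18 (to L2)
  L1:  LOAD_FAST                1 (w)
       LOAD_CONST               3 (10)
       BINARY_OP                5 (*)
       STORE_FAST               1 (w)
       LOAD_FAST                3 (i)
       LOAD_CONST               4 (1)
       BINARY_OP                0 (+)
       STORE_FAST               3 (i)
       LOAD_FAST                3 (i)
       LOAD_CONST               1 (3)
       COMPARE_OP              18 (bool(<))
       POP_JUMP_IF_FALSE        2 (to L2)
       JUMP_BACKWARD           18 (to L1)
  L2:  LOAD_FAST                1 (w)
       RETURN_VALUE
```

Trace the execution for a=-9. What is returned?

LOAD_FAST_LOAD_FAST a,a → push -9,-9. Stack: [-9, -9]
BINARY_OP // → -9 // -9 = 1. Stack: [1]
STORE_FAST w → w=1. Stack: []
LOAD_FAST a → push -9. Stack: [-9]
LOAD_CONST → push 3. Stack: [-9, 3]
BINARY_OP >> → -9 >> 3 = -2. Stack: [-2]
STORE_FAST m → m=-2. Stack: []
LOAD_CONST → push 0. Stack: [0]
STORE_FAST i → i=0. Stack: []
LOAD_FAST i → push 0. Stack: [0]
LOAD_CONST → push 3. Stack: [0, 3]
COMPARE_OP bool(<) → 0 vs 3 = True. Stack: [True]
POP_JUMP_IF_FALSE → pop True; no jump. Stack: []
LOAD_FAST w → push 1. Stack: [1]
LOAD_CONST → push 10. Stack: [1, 10]
BINARY_OP * → 1 * 10 = 10. Stack: [10]
STORE_FAST w → w=10. Stack: []
LOAD_FAST i → push 0. Stack: [0]
LOAD_CONST → push 1. Stack: [0, 1]
BINARY_OP + → 0 + 1 = 1. Stack: [1]
STORE_FAST i → i=1. Stack: []
LOAD_FAST i → push 1. Stack: [1]
LOAD_CONST → push 3. Stack: [1, 3]
COMPARE_OP bool(<) → 1 vs 3 = True. Stack: [True]
POP_JUMP_IF_FALSE → pop True; no jump. Stack: []
LOAD_FAST w → push 10. Stack: [10]
LOAD_CONST → push 10. Stack: [10, 10]
BINARY_OP * → 10 * 10 = 100. Stack: [100]
STORE_FAST w → w=100. Stack: []
LOAD_FAST i → push 1. Stack: [1]
LOAD_CONST → push 1. Stack: [1, 1]
BINARY_OP + → 1 + 1 = 2. Stack: [2]
STORE_FAST i → i=2. Stack: []
LOAD_FAST i → push 2. Stack: [2]
LOAD_CONST → push 3. Stack: [2, 3]
COMPARE_OP bool(<) → 2 vs 3 = True. Stack: [True]
POP_JUMP_IF_FALSE → pop True; no jump. Stack: []
LOAD_FAST w → push 100. Stack: [100]
LOAD_CONST → push 10. Stack: [100, 10]
BINARY_OP * → 100 * 10 = 1000. Stack: [1000]
STORE_FAST w → w=1000. Stack: []
LOAD_FAST i → push 2. Stack: [2]
LOAD_CONST → push 1. Stack: [2, 1]
BINARY_OP + → 2 + 1 = 3. Stack: [3]
STORE_FAST i → i=3. Stack: []
LOAD_FAST i → push 3. Stack: [3]
LOAD_CONST → push 3. Stack: [3, 3]
COMPARE_OP bool(<) → 3 vs 3 = False. Stack: [False]
POP_JUMP_IF_FALSE → pop False; jump. Stack: []
LOAD_FAST w → push 1000. Stack: [1000]
RETURN_VALUE → return 1000.

1000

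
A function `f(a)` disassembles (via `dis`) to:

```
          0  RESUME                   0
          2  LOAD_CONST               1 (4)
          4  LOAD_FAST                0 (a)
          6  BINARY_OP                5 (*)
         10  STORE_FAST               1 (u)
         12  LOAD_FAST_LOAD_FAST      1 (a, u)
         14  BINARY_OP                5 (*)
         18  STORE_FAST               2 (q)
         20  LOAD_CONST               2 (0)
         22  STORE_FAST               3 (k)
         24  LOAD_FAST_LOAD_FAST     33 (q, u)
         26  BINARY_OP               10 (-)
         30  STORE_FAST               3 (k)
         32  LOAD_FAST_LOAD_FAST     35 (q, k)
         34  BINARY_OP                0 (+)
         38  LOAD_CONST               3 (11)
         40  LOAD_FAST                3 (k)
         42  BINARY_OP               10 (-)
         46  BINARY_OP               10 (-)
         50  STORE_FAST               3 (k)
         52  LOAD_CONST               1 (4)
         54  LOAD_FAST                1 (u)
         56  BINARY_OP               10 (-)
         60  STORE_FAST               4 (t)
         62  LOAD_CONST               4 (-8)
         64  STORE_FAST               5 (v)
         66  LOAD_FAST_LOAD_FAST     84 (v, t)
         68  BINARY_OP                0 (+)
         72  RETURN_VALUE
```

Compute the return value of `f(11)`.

-48

LOAD_CONST → push 4. Stack: [4]
LOAD_FAST a → push 11. Stack: [4, 11]
BINARY_OP * → 4 * 11 = 44. Stack: [44]
STORE_FAST u → u=44. Stack: []
LOAD_FAST_LOAD_FAST a,u → push 11,44. Stack: [11, 44]
BINARY_OP * → 11 * 44 = 484. Stack: [484]
STORE_FAST q → q=484. Stack: []
LOAD_CONST → push 0. Stack: [0]
STORE_FAST k → k=0. Stack: []
LOAD_FAST_LOAD_FAST q,u → push 484,44. Stack: [484, 44]
BINARY_OP - → 484 - 44 = 440. Stack: [440]
STORE_FAST k → k=440. Stack: []
LOAD_FAST_LOAD_FAST q,k → push 484,440. Stack: [484, 440]
BINARY_OP + → 484 + 440 = 924. Stack: [924]
LOAD_CONST → push 11. Stack: [924, 11]
LOAD_FAST k → push 440. Stack: [924, 11, 440]
BINARY_OP - → 11 - 440 = -429. Stack: [924, -429]
BINARY_OP - → 924 - -429 = 1353. Stack: [1353]
STORE_FAST k → k=1353. Stack: []
LOAD_CONST → push 4. Stack: [4]
LOAD_FAST u → push 44. Stack: [4, 44]
BINARY_OP - → 4 - 44 = -40. Stack: [-40]
STORE_FAST t → t=-40. Stack: []
LOAD_CONST → push -8. Stack: [-8]
STORE_FAST v → v=-8. Stack: []
LOAD_FAST_LOAD_FAST v,t → push -8,-40. Stack: [-8, -40]
BINARY_OP + → -8 + -40 = -48. Stack: [-48]
RETURN_VALUE → return -48.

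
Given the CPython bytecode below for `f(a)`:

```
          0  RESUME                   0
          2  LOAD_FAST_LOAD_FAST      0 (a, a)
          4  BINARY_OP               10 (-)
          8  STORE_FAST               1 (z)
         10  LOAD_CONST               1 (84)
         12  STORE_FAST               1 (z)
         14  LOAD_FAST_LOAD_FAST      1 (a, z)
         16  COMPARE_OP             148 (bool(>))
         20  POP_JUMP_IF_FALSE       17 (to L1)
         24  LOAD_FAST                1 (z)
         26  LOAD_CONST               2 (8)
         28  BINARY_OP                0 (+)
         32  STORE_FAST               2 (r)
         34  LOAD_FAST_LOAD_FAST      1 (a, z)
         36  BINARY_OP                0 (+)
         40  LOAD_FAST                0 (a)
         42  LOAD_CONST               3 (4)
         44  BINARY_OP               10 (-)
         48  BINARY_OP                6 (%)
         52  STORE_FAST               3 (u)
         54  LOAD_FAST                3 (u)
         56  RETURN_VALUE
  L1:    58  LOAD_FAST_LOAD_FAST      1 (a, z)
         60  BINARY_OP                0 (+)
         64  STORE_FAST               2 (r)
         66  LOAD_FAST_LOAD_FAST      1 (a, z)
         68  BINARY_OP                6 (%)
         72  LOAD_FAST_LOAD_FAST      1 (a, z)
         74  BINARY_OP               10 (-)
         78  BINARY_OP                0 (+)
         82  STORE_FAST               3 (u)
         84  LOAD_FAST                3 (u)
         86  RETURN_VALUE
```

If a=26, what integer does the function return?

LOAD_FAST_LOAD_FAST a,a → push 26,26. Stack: [26, 26]
BINARY_OP - → 26 - 26 = 0. Stack: [0]
STORE_FAST z → z=0. Stack: []
LOAD_CONST → push 84. Stack: [84]
STORE_FAST z → z=84. Stack: []
LOAD_FAST_LOAD_FAST a,z → push 26,84. Stack: [26, 84]
COMPARE_OP bool(>) → 26 vs 84 = False. Stack: [False]
POP_JUMP_IF_FALSE → pop False; jump. Stack: []
LOAD_FAST_LOAD_FAST a,z → push 26,84. Stack: [26, 84]
BINARY_OP + → 26 + 84 = 110. Stack: [110]
STORE_FAST r → r=110. Stack: []
LOAD_FAST_LOAD_FAST a,z → push 26,84. Stack: [26, 84]
BINARY_OP % → 26 % 84 = 26. Stack: [26]
LOAD_FAST_LOAD_FAST a,z → push 26,84. Stack: [26, 26, 84]
BINARY_OP - → 26 - 84 = -58. Stack: [26, -58]
BINARY_OP + → 26 + -58 = -32. Stack: [-32]
STORE_FAST u → u=-32. Stack: []
LOAD_FAST u → push -32. Stack: [-32]
RETURN_VALUE → return -32.

-32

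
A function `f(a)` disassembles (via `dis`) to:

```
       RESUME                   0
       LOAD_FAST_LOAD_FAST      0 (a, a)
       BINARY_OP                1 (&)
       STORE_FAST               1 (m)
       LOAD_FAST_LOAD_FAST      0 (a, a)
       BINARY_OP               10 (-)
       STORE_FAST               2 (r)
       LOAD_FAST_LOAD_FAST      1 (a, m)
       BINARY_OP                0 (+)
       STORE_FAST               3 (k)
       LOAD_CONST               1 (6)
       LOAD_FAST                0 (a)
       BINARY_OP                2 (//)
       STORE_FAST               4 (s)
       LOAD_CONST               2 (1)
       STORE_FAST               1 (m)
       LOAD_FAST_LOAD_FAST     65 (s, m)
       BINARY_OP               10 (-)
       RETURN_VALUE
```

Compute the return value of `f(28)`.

LOAD_FAST_LOAD_FAST a,a → push 28,28. Stack: [28, 28]
BINARY_OP & → 28 & 28 = 28. Stack: [28]
STORE_FAST m → m=28. Stack: []
LOAD_FAST_LOAD_FAST a,a → push 28,28. Stack: [28, 28]
BINARY_OP - → 28 - 28 = 0. Stack: [0]
STORE_FAST r → r=0. Stack: []
LOAD_FAST_LOAD_FAST a,m → push 28,28. Stack: [28, 28]
BINARY_OP + → 28 + 28 = 56. Stack: [56]
STORE_FAST k → k=56. Stack: []
LOAD_CONST → push 6. Stack: [6]
LOAD_FAST a → push 28. Stack: [6, 28]
BINARY_OP // → 6 // 28 = 0. Stack: [0]
STORE_FAST s → s=0. Stack: []
LOAD_CONST → push 1. Stack: [1]
STORE_FAST m → m=1. Stack: []
LOAD_FAST_LOAD_FAST s,m → push 0,1. Stack: [0, 1]
BINARY_OP - → 0 - 1 = -1. Stack: [-1]
RETURN_VALUE → return -1.

-1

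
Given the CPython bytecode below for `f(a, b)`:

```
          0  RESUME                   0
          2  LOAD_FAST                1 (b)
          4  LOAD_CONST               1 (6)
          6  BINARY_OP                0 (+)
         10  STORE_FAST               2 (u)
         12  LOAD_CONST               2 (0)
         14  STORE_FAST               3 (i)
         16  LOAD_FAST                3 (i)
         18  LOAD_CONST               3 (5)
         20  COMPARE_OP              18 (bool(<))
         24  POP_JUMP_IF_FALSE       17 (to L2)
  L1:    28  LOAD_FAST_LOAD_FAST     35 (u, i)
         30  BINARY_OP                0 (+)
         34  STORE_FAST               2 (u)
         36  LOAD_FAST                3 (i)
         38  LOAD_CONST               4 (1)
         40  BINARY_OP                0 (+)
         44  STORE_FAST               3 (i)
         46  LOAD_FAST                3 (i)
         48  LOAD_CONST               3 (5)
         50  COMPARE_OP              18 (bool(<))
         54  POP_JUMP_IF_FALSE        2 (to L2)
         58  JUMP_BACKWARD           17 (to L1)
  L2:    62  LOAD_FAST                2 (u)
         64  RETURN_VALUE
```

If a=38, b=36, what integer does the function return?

LOAD_FAST b → push 36
LOAD_CONST → push 6
BINARY_OP + → 36 + 6 = 42
STORE_FAST u → u=42
LOAD_CONST → push 0
STORE_FAST i → i=0
LOAD_FAST i → push 0
LOAD_CONST → push 5
COMPARE_OP bool(<) → 0 vs 5 = True
POP_JUMP_IF_FALSE → pop True; no jump
LOAD_FAST_LOAD_FAST u,i → push 42,0
BINARY_OP + → 42 + 0 = 42
STORE_FAST u → u=42
LOAD_FAST i → push 0
LOAD_CONST → push 1
BINARY_OP + → 0 + 1 = 1
STORE_FAST i → i=1
LOAD_FAST i → push 1
LOAD_CONST → push 5
COMPARE_OP bool(<) → 1 vs 5 = True
POP_JUMP_IF_FALSE → pop True; no jump
LOAD_FAST_LOAD_FAST u,i → push 42,1
BINARY_OP + → 42 + 1 = 43
STORE_FAST u → u=43
LOAD_FAST i → push 1
LOAD_CONST → push 1
BINARY_OP + → 1 + 1 = 2
STORE_FAST i → i=2
LOAD_FAST i → push 2
LOAD_CONST → push 5
COMPARE_OP bool(<) → 2 vs 5 = True
POP_JUMP_IF_FALSE → pop True; no jump
LOAD_FAST_LOAD_FAST u,i → push 43,2
BINARY_OP + → 43 + 2 = 45
STORE_FAST u → u=45
LOAD_FAST i → push 2
LOAD_CONST → push 1
BINARY_OP + → 2 + 1 = 3
STORE_FAST i → i=3
LOAD_FAST i → push 3
LOAD_CONST → push 5
COMPARE_OP bool(<) → 3 vs 5 = True
POP_JUMP_IF_FALSE → pop True; no jump
LOAD_FAST_LOAD_FAST u,i → push 45,3
BINARY_OP + → 45 + 3 = 48
STORE_FAST u → u=48
LOAD_FAST i → push 3
LOAD_CONST → push 1
BINARY_OP + → 3 + 1 = 4
STORE_FAST i → i=4
LOAD_FAST i → push 4
LOAD_CONST → push 5
COMPARE_OP bool(<) → 4 vs 5 = True
POP_JUMP_IF_FALSE → pop True; no jump
LOAD_FAST_LOAD_FAST u,i → push 48,4
BINARY_OP + → 48 + 4 = 52
STORE_FAST u → u=52
LOAD_FAST i → push 4
LOAD_CONST → push 1
BINARY_OP + → 4 + 1 = 5
STORE_FAST i → i=5
LOAD_FAST i → push 5
LOAD_CONST → push 5
COMPARE_OP bool(<) → 5 vs 5 = False
POP_JUMP_IF_FALSE → pop False; jump
LOAD_FAST u → push 52
RETURN_VALUE → return 52.

52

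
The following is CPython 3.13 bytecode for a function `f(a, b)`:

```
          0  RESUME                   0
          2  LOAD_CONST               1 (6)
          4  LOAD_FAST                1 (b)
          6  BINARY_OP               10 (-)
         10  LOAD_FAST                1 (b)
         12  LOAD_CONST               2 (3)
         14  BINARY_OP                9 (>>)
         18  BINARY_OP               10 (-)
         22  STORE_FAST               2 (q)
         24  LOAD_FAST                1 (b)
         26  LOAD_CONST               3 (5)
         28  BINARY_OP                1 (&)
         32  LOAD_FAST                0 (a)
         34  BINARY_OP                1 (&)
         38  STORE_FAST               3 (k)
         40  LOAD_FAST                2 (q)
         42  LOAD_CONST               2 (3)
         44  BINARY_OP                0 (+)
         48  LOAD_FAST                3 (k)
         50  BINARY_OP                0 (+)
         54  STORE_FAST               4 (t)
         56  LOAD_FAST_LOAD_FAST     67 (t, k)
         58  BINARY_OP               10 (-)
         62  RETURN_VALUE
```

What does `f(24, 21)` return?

LOAD_CONST → push 6. Stack: [6]
LOAD_FAST b → push 21. Stack: [6, 21]
BINARY_OP - → 6 - 21 = -15. Stack: [-15]
LOAD_FAST b → push 21. Stack: [-15, 21]
LOAD_CONST → push 3. Stack: [-15, 21, 3]
BINARY_OP >> → 21 >> 3 = 2. Stack: [-15, 2]
BINARY_OP - → -15 - 2 = -17. Stack: [-17]
STORE_FAST q → q=-17. Stack: []
LOAD_FAST b → push 21. Stack: [21]
LOAD_CONST → push 5. Stack: [21, 5]
BINARY_OP & → 21 & 5 = 5. Stack: [5]
LOAD_FAST a → push 24. Stack: [5, 24]
BINARY_OP & → 5 & 24 = 0. Stack: [0]
STORE_FAST k → k=0. Stack: []
LOAD_FAST q → push -17. Stack: [-17]
LOAD_CONST → push 3. Stack: [-17, 3]
BINARY_OP + → -17 + 3 = -14. Stack: [-14]
LOAD_FAST k → push 0. Stack: [-14, 0]
BINARY_OP + → -14 + 0 = -14. Stack: [-14]
STORE_FAST t → t=-14. Stack: []
LOAD_FAST_LOAD_FAST t,k → push -14,0. Stack: [-14, 0]
BINARY_OP - → -14 - 0 = -14. Stack: [-14]
RETURN_VALUE → return -14.

-14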